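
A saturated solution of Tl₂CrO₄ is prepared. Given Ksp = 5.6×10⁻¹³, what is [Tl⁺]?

1.0×10⁻⁴ M

Tl₂CrO₄(s) ⇌ 2 Tl⁺(aq) + CrO₄²⁻(aq)
Call the molar solubility s, so that [Tl⁺] = 2s and [CrO₄²⁻] = s.
Ksp = [Tl⁺]^2[CrO₄²⁻] = (2s)^2 · s = 4s^3 = 5.6×10⁻¹³
s = 5.2×10⁻⁵ M
[Tl⁺] = 2s = 1.0×10⁻⁴ M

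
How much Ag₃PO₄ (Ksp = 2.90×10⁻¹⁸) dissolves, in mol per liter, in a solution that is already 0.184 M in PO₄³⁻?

Ag₃PO₄(s) ⇌ 3 Ag⁺(aq) + PO₄³⁻(aq)
Let s be the solubility of Ag₃PO₄ here. The common ion gives [PO₄³⁻] ≈ 0.184 M, and [Ag⁺] = 3s.
Ksp = [Ag⁺]^3[PO₄³⁻] = (3s)^3(0.184)
(3s)^3 = 2.90×10⁻¹⁸ / (0.184) = 1.58×10⁻¹⁷
s = 8.36×10⁻⁷ M

8.36×10⁻⁷ M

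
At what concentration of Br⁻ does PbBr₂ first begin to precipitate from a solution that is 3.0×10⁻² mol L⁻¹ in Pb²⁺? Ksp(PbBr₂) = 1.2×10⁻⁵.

2.0×10⁻² M

Precipitation of each salt begins when its ion product equals Ksp.
PbBr₂(s) ⇌ Pb²⁺(aq) + 2 Br⁻(aq)
Ksp = [Pb²⁺][Br⁻]^2 = [Br⁻]^2(3.0×10⁻²)
[Br⁻]^2 = 1.2×10⁻⁵ / (3.0×10⁻²) = 4.0×10⁻⁴
[Br⁻] = 2.0×10⁻² mol L⁻¹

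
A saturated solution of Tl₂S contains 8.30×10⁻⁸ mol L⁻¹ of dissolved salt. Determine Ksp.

Ksp = 2.29×10⁻²¹

Tl₂S(s) ⇌ 2 Tl⁺(aq) + S²⁻(aq)
Call the molar solubility s, so that [Tl⁺] = 2s and [S²⁻] = s.
Ksp = [Tl⁺]^2[S²⁻] = (2s)^2 · s = 4s^3
Ksp = 4 × (8.30×10⁻⁸)^3 = 2.29×10⁻²¹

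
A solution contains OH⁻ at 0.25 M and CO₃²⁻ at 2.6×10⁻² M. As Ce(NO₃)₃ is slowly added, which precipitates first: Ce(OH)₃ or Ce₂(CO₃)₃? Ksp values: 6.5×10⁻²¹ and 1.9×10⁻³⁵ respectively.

Each salt precipitates once Q = Ksp for that salt.
For Ce(OH)₃: [Ce³⁺] = (Ksp/[OH⁻]^3) = 4.2×10⁻¹⁹ M
For Ce₂(CO₃)₃: [Ce³⁺] = (Ksp/[CO₃²⁻]^3)^(1/2) = 1.0×10⁻¹⁵ M
The smaller threshold [Ce³⁺] is reached first, so Ce(OH)₃ precipitates first.

Ce(OH)₃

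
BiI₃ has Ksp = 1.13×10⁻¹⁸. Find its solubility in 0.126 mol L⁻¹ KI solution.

BiI₃(s) ⇌ Bi³⁺(aq) + 3 I⁻(aq)
Let s be the solubility of BiI₃ here. The common ion gives [I⁻] ≈ 0.126 mol L⁻¹, and [Bi³⁺] = s.
Ksp = [Bi³⁺][I⁻]^3 = s(0.126)^3
s = 1.13×10⁻¹⁸ / (0.126)^3 = 5.65×10⁻¹⁶
s = 5.65×10⁻¹⁶ mol L⁻¹

5.65×10⁻¹⁶ M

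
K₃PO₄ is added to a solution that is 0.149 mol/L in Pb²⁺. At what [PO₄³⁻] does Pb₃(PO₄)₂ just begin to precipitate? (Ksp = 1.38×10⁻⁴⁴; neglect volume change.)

2.04×10⁻²¹ M

Precipitation begins when Q = Ksp.
Pb₃(PO₄)₂(s) ⇌ 3 Pb²⁺(aq) + 2 PO₄³⁻(aq)
Ksp = [Pb²⁺]^3[PO₄³⁻]^2 = [PO₄³⁻]^2(0.149)^3
[PO₄³⁻]^2 = 1.38×10⁻⁴⁴ / (0.149)^3 = 4.17×10⁻⁴²
[PO₄³⁻] = 2.04×10⁻²¹ mol/L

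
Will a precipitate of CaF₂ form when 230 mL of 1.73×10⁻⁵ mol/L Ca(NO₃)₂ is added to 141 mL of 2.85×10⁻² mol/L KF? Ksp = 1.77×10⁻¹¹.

Yes

Total volume after mixing = 230 + 141 = 371 mL.
[Ca²⁺] = (1.73×10⁻⁵)(230)/371 = 1.07×10⁻⁵ mol/L
[F⁻] = (2.85×10⁻²)(141)/371 = 1.08×10⁻² mol/L
Q = [Ca²⁺][F⁻]^2 = 1.26×10⁻⁹
Since Q (1.26×10⁻⁹) exceeds Ksp (1.77×10⁻¹¹), CaF₂ will precipitate.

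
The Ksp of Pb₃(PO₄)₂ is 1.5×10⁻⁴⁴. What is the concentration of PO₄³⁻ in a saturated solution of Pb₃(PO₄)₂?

Pb₃(PO₄)₂(s) ⇌ 3 Pb²⁺(aq) + 2 PO₄³⁻(aq)
Call the molar solubility s, so that [Pb²⁺] = 3s and [PO₄³⁻] = 2s.
Ksp = [Pb²⁺]^3[PO₄³⁻]^2 = (3s)^3 · (2s)^2 = 108s^5 = 1.5×10⁻⁴⁴
s = 6.7×10⁻¹⁰ mol L⁻¹
[PO₄³⁻] = 2s = 1.3×10⁻⁹ mol L⁻¹

1.3×10⁻⁹ M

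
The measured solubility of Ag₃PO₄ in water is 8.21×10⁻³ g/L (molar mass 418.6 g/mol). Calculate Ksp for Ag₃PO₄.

Molar solubility s = (8.21×10⁻³ g/L) / (418.6 g/mol) = 1.9613×10⁻⁵ mol/L
Ag₃PO₄(s) ⇌ 3 Ag⁺(aq) + PO₄³⁻(aq)
For each mole of Ag₃PO₄ that dissolves per liter, [Ag⁺] = 3s and [PO₄³⁻] = s; let s denote this solubility.
Ksp = [Ag⁺]^3[PO₄³⁻] = (3s)^3 · s = 27s^4
Ksp = 27 × (1.9613×10⁻⁵)^4 = 4.00×10⁻¹⁸

Ksp = 4.00×10⁻¹⁸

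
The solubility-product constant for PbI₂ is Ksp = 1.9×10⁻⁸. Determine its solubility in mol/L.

PbI₂(s) ⇌ Pb²⁺(aq) + 2 I⁻(aq)
With molar solubility s: [Pb²⁺] = s, [I⁻] = 2s.
Ksp = [Pb²⁺][I⁻]^2 = s · (2s)^2 = 4s^3
4s^3 = 1.9×10⁻⁸  ⇒  s^3 = 4.8×10⁻⁹
s = (4.8×10⁻⁹)^(1/3) = 1.7×10⁻³ mol L⁻¹

1.7×10⁻³ M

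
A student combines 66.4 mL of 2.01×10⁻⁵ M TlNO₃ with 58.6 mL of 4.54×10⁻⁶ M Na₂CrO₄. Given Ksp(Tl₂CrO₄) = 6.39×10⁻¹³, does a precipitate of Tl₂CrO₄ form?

Total volume after mixing = 66.4 + 58.6 = 125 mL.
[Tl⁺] = (2.01×10⁻⁵)(66.4)/125 = 1.07×10⁻⁵ M
[CrO₄²⁻] = (4.54×10⁻⁶)(58.6)/125 = 2.13×10⁻⁶ M
Q = [Tl⁺]^2[CrO₄²⁻] = 2.43×10⁻¹⁶
Q < Ksp (2.43×10⁻¹⁶ vs 6.39×10⁻¹³); the solution remains unsaturated and no precipitate forms.

No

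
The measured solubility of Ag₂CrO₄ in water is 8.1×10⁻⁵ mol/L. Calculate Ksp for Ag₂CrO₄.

Ag₂CrO₄(s) ⇌ 2 Ag⁺(aq) + CrO₄²⁻(aq)
With molar solubility s: [Ag⁺] = 2s, [CrO₄²⁻] = s.
Ksp = [Ag⁺]^2[CrO₄²⁻] = (2s)^2 · s = 4s^3
Ksp = 4 × (8.1×10⁻⁵)^3 = 2.1×10⁻¹²

Ksp = 2.1×10⁻¹²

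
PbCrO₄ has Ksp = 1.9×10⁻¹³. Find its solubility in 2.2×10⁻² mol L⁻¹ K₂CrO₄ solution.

PbCrO₄(s) ⇌ Pb²⁺(aq) + CrO₄²⁻(aq)
Let s be the solubility of PbCrO₄ here. The common ion gives [CrO₄²⁻] ≈ 2.2×10⁻² mol L⁻¹, and [Pb²⁺] = s.
Ksp = [Pb²⁺][CrO₄²⁻] = s(2.2×10⁻²)
s = 1.9×10⁻¹³ / (2.2×10⁻²) = 8.6×10⁻¹²
s = 8.6×10⁻¹² mol L⁻¹

8.6×10⁻¹² M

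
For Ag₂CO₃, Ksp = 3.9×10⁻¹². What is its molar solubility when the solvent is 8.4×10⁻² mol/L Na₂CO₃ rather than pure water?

Ag₂CO₃(s) ⇌ 2 Ag⁺(aq) + CO₃²⁻(aq)
Let s be the solubility of Ag₂CO₃ here. The common ion gives [CO₃²⁻] ≈ 8.4×10⁻² mol/L, and [Ag⁺] = 2s.
Ksp = [Ag⁺]^2[CO₃²⁻] = (2s)^2(8.4×10⁻²)
(2s)^2 = 3.9×10⁻¹² / (8.4×10⁻²) = 4.6×10⁻¹¹
s = 3.4×10⁻⁶ mol/L

3.4×10⁻⁶ M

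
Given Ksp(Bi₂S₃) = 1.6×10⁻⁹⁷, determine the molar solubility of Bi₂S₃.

Bi₂S₃(s) ⇌ 2 Bi³⁺(aq) + 3 S²⁻(aq)
If s mol/L of Bi₂S₃ dissolves, [Bi³⁺] = 2s and [S²⁻] = 3s.
Ksp = [Bi³⁺]^2[S²⁻]^3 = (2s)^2 · (3s)^3 = 108s^5
108s^5 = 1.6×10⁻⁹⁷  ⇒  s^5 = 1.5×10⁻⁹⁹
s = (1.5×10⁻⁹⁹)^(1/5) = 1.7×10⁻²⁰ mol/L

1.7×10⁻²⁰ M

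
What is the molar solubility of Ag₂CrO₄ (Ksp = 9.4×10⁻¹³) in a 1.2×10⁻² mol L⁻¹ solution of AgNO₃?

6.5×10⁻⁹ M

Ag₂CrO₄(s) ⇌ 2 Ag⁺(aq) + CrO₄²⁻(aq)
The solution already contains Ag⁺ at 1.2×10⁻² mol L⁻¹. Let s be the molar solubility of Ag₂CrO₄.
[Ag⁺] ≈ 1.2×10⁻² mol L⁻¹ (common ion dominates); [CrO₄²⁻] = s.
Ksp = [Ag⁺]^2[CrO₄²⁻] = (1.2×10⁻²)^2s
s = 9.4×10⁻¹³ / (1.2×10⁻²)^2 = 6.5×10⁻⁹
s = 6.5×10⁻⁹ mol L⁻¹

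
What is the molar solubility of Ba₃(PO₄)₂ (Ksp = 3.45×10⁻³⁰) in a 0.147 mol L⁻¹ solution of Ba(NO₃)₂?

Ba₃(PO₄)₂(s) ⇌ 3 Ba²⁺(aq) + 2 PO₄³⁻(aq)
Let s be the solubility of Ba₃(PO₄)₂ here. The common ion gives [Ba²⁺] ≈ 0.147 mol L⁻¹, and [PO₄³⁻] = 2s.
Ksp = [Ba²⁺]^3[PO₄³⁻]^2 = (0.147)^3(2s)^2
(2s)^2 = 3.45×10⁻³⁰ / (0.147)^3 = 1.09×10⁻²⁷
s = 1.65×10⁻¹⁴ mol L⁻¹

1.65×10⁻¹⁴ M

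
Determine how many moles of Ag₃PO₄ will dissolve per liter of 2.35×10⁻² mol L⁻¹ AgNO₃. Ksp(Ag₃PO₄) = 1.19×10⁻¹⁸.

Ag₃PO₄(s) ⇌ 3 Ag⁺(aq) + PO₄³⁻(aq)
The solution already contains Ag⁺ at 2.35×10⁻² mol L⁻¹. Let s be the molar solubility of Ag₃PO₄.
[Ag⁺] ≈ 2.35×10⁻² mol L⁻¹ (common ion dominates); [PO₄³⁻] = s.
Ksp = [Ag⁺]^3[PO₄³⁻] = (2.35×10⁻²)^3s
s = 1.19×10⁻¹⁸ / (2.35×10⁻²)^3 = 9.17×10⁻¹⁴
s = 9.17×10⁻¹⁴ mol L⁻¹

9.17×10⁻¹⁴ M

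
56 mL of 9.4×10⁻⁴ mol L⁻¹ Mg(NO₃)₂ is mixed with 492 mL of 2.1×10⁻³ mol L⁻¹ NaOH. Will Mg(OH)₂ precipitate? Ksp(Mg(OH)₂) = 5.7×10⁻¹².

Yes

Total volume after mixing = 56 + 492 = 548 mL.
[Mg²⁺] = (9.4×10⁻⁴)(56)/548 = 9.6×10⁻⁵ mol L⁻¹
[OH⁻] = (2.1×10⁻³)(492)/548 = 1.9×10⁻³ mol L⁻¹
Q = [Mg²⁺][OH⁻]^2 = 3.4×10⁻¹⁰
Because Q > Ksp (3.4×10⁻¹⁰ vs 5.7×10⁻¹²), a precipitate of Mg(OH)₂ forms.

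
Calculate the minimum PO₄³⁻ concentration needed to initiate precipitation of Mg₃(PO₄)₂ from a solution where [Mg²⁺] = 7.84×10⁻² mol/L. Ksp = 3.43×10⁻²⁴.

Precipitation begins when Q = Ksp.
Mg₃(PO₄)₂(s) ⇌ 3 Mg²⁺(aq) + 2 PO₄³⁻(aq)
Ksp = [Mg²⁺]^3[PO₄³⁻]^2 = [PO₄³⁻]^2(7.84×10⁻²)^3
[PO₄³⁻]^2 = 3.43×10⁻²⁴ / (7.84×10⁻²)^3 = 7.12×10⁻²¹
[PO₄³⁻] = 8.44×10⁻¹¹ mol/L

8.44×10⁻¹¹ M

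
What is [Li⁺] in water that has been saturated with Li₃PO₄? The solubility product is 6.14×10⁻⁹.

1.16×10⁻² M

Li₃PO₄(s) ⇌ 3 Li⁺(aq) + PO₄³⁻(aq)
With molar solubility s: [Li⁺] = 3s, [PO₄³⁻] = s.
Ksp = [Li⁺]^3[PO₄³⁻] = (3s)^3 · s = 27s^4 = 6.14×10⁻⁹
s = 3.88×10⁻³ mol L⁻¹
[Li⁺] = 3s = 1.16×10⁻² mol L⁻¹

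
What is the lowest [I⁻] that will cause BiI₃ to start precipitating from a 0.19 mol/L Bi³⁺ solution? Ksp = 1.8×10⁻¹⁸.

2.1×10⁻⁶ M

Precipitation of each salt begins when its ion product equals Ksp.
BiI₃(s) ⇌ Bi³⁺(aq) + 3 I⁻(aq)
Ksp = [Bi³⁺][I⁻]^3 = [I⁻]^3(0.19)
[I⁻]^3 = 1.8×10⁻¹⁸ / (0.19) = 9.5×10⁻¹⁸
[I⁻] = 2.1×10⁻⁶ mol/L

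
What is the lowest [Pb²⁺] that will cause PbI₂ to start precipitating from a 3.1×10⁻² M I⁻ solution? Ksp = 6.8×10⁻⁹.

7.1×10⁻⁶ M

Precipitation begins when Q = Ksp.
PbI₂(s) ⇌ Pb²⁺(aq) + 2 I⁻(aq)
Ksp = [Pb²⁺][I⁻]^2 = [Pb²⁺](3.1×10⁻²)^2
[Pb²⁺] = 6.8×10⁻⁹ / (3.1×10⁻²)^2 = 7.1×10⁻⁶
[Pb²⁺] = 7.1×10⁻⁶ M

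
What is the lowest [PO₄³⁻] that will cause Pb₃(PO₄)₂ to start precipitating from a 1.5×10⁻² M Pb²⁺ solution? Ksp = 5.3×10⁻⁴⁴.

1.3×10⁻¹⁹ M

The threshold for precipitation is Q = Ksp.
Pb₃(PO₄)₂(s) ⇌ 3 Pb²⁺(aq) + 2 PO₄³⁻(aq)
Ksp = [Pb²⁺]^3[PO₄³⁻]^2 = [PO₄³⁻]^2(1.5×10⁻²)^3
[PO₄³⁻]^2 = 5.3×10⁻⁴⁴ / (1.5×10⁻²)^3 = 1.6×10⁻³⁸
[PO₄³⁻] = 1.3×10⁻¹⁹ M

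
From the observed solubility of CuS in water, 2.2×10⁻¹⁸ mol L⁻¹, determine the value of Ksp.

CuS(s) ⇌ Cu²⁺(aq) + S²⁻(aq)
For each mole of CuS that dissolves per liter, [Cu²⁺] = s and [S²⁻] = s; let s denote this solubility.
Ksp = [Cu²⁺][S²⁻] = s · s = s^2
Ksp = (2.2×10⁻¹⁸)^2 = 4.8×10⁻³⁶

Ksp = 4.8×10⁻³⁶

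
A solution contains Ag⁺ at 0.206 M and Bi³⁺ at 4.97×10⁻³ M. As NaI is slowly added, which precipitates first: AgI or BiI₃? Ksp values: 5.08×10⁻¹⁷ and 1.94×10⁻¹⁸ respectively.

AgI

A salt starts to precipitate once the ion product Q reaches its Ksp.
For AgI: [I⁻] = (Ksp/[Ag⁺]) = 2.47×10⁻¹⁶ M
For BiI₃: [I⁻] = (Ksp/[Bi³⁺])^(1/3) = 7.31×10⁻⁶ M
The smaller threshold [I⁻] is reached first, so AgI precipitates first.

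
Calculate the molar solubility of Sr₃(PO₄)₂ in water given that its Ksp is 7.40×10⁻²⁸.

1.47×10⁻⁶ M

Sr₃(PO₄)₂(s) ⇌ 3 Sr²⁺(aq) + 2 PO₄³⁻(aq)
Let s be the molar solubility. Then [Sr²⁺] = 3s and [PO₄³⁻] = 2s.
Ksp = [Sr²⁺]^3[PO₄³⁻]^2 = (3s)^3 · (2s)^2 = 108s^5
108s^5 = 7.40×10⁻²⁸  ⇒  s^5 = 6.85×10⁻³⁰
s = 1.47×10⁻⁶ mol/L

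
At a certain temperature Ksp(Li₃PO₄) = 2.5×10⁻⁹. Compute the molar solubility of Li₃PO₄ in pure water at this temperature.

3.1×10⁻³ M

Li₃PO₄(s) ⇌ 3 Li⁺(aq) + PO₄³⁻(aq)
If s mol/L of Li₃PO₄ dissolves, [Li⁺] = 3s and [PO₄³⁻] = s.
Ksp = [Li⁺]^3[PO₄³⁻] = (3s)^3 · s = 27s^4
27s^4 = 2.5×10⁻⁹  ⇒  s^4 = 9.3×10⁻¹¹
s = 3.1×10⁻³ mol L⁻¹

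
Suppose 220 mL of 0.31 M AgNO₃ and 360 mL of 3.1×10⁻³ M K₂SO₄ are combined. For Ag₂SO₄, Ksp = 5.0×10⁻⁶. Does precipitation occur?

The combined volume is 580 mL.
[Ag⁺] = (0.31)(220)/580 = 0.12 M
[SO₄²⁻] = (3.1×10⁻³)(360)/580 = 1.9×10⁻³ M
Q = [Ag⁺]^2[SO₄²⁻] = 2.7×10⁻⁵
Because Q > Ksp (2.7×10⁻⁵ vs 5.0×10⁻⁶), a precipitate of Ag₂SO₄ forms.

Yes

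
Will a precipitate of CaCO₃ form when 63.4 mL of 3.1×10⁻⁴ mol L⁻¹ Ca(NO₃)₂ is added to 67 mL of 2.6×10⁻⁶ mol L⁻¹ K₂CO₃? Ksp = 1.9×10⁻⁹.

The combined volume is 130.4 mL.
[Ca²⁺] = (3.1×10⁻⁴)(63.4)/130.4 = 1.5×10⁻⁴ mol L⁻¹
[CO₃²⁻] = (2.6×10⁻⁶)(67)/130.4 = 1.3×10⁻⁶ mol L⁻¹
Q = [Ca²⁺][CO₃²⁻] = 2.0×10⁻¹⁰
Since Q (2.0×10⁻¹⁰) is less than Ksp (1.9×10⁻⁹), no CaCO₃ precipitates.

No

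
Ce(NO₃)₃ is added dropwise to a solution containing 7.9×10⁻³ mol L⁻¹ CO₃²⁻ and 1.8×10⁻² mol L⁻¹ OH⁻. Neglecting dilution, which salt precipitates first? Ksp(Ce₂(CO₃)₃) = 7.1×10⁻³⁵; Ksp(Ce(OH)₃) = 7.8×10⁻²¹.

Precipitation of each salt begins when its ion product equals Ksp.
For Ce₂(CO₃)₃: [Ce³⁺] = (Ksp/[CO₃²⁻]^3)^(1/2) = 1.2×10⁻¹⁴ mol L⁻¹
For Ce(OH)₃: [Ce³⁺] = (Ksp/[OH⁻]^3) = 1.3×10⁻¹⁵ mol L⁻¹
The smaller threshold [Ce³⁺] is reached first, so Ce(OH)₃ precipitates first.

Ce(OH)₃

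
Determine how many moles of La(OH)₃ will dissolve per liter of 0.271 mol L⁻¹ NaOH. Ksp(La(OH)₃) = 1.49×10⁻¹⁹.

La(OH)₃(s) ⇌ La³⁺(aq) + 3 OH⁻(aq)
OH⁻ is already present at 0.271 mol L⁻¹. If s mol/L of La(OH)₃ dissolves, [La³⁺] = s while [OH⁻] ≈ 0.271 mol L⁻¹.
Ksp = [La³⁺][OH⁻]^3 = s(0.271)^3
s = 1.49×10⁻¹⁹ / (0.271)^3 = 7.49×10⁻¹⁸
s = 7.49×10⁻¹⁸ mol L⁻¹

7.49×10⁻¹⁸ M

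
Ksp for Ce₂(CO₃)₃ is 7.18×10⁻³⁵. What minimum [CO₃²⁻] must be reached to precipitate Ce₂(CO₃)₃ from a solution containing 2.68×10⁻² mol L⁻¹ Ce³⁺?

4.64×10⁻¹¹ M

Precipitation begins when Q = Ksp.
Ce₂(CO₃)₃(s) ⇌ 2 Ce³⁺(aq) + 3 CO₃²⁻(aq)
Ksp = [Ce³⁺]^2[CO₃²⁻]^3 = [CO₃²⁻]^3(2.68×10⁻²)^2
[CO₃²⁻]^3 = 7.18×10⁻³⁵ / (2.68×10⁻²)^2 = 1.00×10⁻³¹
[CO₃²⁻] = 4.64×10⁻¹¹ mol L⁻¹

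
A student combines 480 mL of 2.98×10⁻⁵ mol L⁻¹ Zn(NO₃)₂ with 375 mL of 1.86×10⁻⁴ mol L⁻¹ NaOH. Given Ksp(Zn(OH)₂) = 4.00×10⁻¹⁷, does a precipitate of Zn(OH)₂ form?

Total volume after mixing = 480 + 375 = 855 mL.
[Zn²⁺] = (2.98×10⁻⁵)(480)/855 = 1.67×10⁻⁵ mol L⁻¹
[OH⁻] = (1.86×10⁻⁴)(375)/855 = 8.16×10⁻⁵ mol L⁻¹
Q = [Zn²⁺][OH⁻]^2 = 1.11×10⁻¹³
Since Q (1.11×10⁻¹³) exceeds Ksp (4.00×10⁻¹⁷), Zn(OH)₂ will precipitate.

Yes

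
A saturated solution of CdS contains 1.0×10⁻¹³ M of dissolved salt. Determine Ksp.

CdS(s) ⇌ Cd²⁺(aq) + S²⁻(aq)
Call the molar solubility s, so that [Cd²⁺] = s and [S²⁻] = s.
Ksp = [Cd²⁺][S²⁻] = s · s = s^2
Ksp = (1.0×10⁻¹³)^2 = 1.0×10⁻²⁶

Ksp = 1.0×10⁻²⁶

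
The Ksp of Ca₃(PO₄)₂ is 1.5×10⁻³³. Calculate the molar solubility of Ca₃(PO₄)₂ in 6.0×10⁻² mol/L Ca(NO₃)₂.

1.3×10⁻¹⁵ M

Ca₃(PO₄)₂(s) ⇌ 3 Ca²⁺(aq) + 2 PO₄³⁻(aq)
The solution already contains Ca²⁺ at 6.0×10⁻² mol/L. Let s be the molar solubility of Ca₃(PO₄)₂.
[Ca²⁺] ≈ 6.0×10⁻² mol/L (common ion dominates); [PO₄³⁻] = 2s.
Ksp = [Ca²⁺]^3[PO₄³⁻]^2 = (6.0×10⁻²)^3(2s)^2
(2s)^2 = 1.5×10⁻³³ / (6.0×10⁻²)^3 = 6.9×10⁻³⁰
s = 1.3×10⁻¹⁵ mol/L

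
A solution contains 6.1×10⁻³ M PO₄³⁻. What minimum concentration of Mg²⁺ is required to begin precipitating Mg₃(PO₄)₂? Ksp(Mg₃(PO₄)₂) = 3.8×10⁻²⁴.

The threshold for precipitation is Q = Ksp.
Mg₃(PO₄)₂(s) ⇌ 3 Mg²⁺(aq) + 2 PO₄³⁻(aq)
Ksp = [Mg²⁺]^3[PO₄³⁻]^2 = [Mg²⁺]^3(6.1×10⁻³)^2
[Mg²⁺]^3 = 3.8×10⁻²⁴ / (6.1×10⁻³)^2 = 1.0×10⁻¹⁹
[Mg²⁺] = 4.7×10⁻⁷ M

4.7×10⁻⁷ M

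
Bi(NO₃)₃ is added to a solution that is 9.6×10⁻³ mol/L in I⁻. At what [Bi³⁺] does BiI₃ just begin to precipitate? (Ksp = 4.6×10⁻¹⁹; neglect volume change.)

5.2×10⁻¹³ M

Each salt precipitates once Q = Ksp for that salt.
BiI₃(s) ⇌ Bi³⁺(aq) + 3 I⁻(aq)
Ksp = [Bi³⁺][I⁻]^3 = [Bi³⁺](9.6×10⁻³)^3
[Bi³⁺] = 4.6×10⁻¹⁹ / (9.6×10⁻³)^3 = 5.2×10⁻¹³
[Bi³⁺] = 5.2×10⁻¹³ mol/L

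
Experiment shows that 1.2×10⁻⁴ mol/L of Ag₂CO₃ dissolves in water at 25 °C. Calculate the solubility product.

Ag₂CO₃(s) ⇌ 2 Ag⁺(aq) + CO₃²⁻(aq)
With molar solubility s: [Ag⁺] = 2s, [CO₃²⁻] = s.
Ksp = [Ag⁺]^2[CO₃²⁻] = (2s)^2 · s = 4s^3
Ksp = 4 × (1.2×10⁻⁴)^3 = 6.9×10⁻¹²

Ksp = 6.9×10⁻¹²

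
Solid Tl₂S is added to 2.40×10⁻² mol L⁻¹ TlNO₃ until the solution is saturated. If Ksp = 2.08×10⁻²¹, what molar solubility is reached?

3.61×10⁻¹⁸ M

Tl₂S(s) ⇌ 2 Tl⁺(aq) + S²⁻(aq)
The solution already contains Tl⁺ at 2.40×10⁻² mol L⁻¹. Let s be the molar solubility of Tl₂S.
[Tl⁺] ≈ 2.40×10⁻² mol L⁻¹ (common ion dominates); [S²⁻] = s.
Ksp = [Tl⁺]^2[S²⁻] = (2.40×10⁻²)^2s
s = 2.08×10⁻²¹ / (2.40×10⁻²)^2 = 3.61×10⁻¹⁸
s = 3.61×10⁻¹⁸ mol L⁻¹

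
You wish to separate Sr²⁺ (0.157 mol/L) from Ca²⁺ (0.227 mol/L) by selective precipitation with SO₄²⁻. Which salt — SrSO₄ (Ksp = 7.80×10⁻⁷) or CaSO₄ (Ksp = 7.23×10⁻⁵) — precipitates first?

Precipitation of each salt begins when its ion product equals Ksp.
For SrSO₄: [SO₄²⁻] = (Ksp/[Sr²⁺]) = 4.97×10⁻⁶ mol/L
For CaSO₄: [SO₄²⁻] = (Ksp/[Ca²⁺]) = 3.19×10⁻⁴ mol/L
Since SrSO₄ needs less SO₄²⁻ to reach saturation, it precipitates first.

SrSO₄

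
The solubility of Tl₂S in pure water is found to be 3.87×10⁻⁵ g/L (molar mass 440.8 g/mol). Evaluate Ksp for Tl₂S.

Ksp = 2.71×10⁻²¹

Molar solubility s = (3.87×10⁻⁵ g/L) / (440.8 g/mol) = 8.7795×10⁻⁸ mol/L
Tl₂S(s) ⇌ 2 Tl⁺(aq) + S²⁻(aq)
With molar solubility s: [Tl⁺] = 2s, [S²⁻] = s.
Ksp = [Tl⁺]^2[S²⁻] = (2s)^2 · s = 4s^3
Ksp = 4 × (8.7795×10⁻⁸)^3 = 2.71×10⁻²¹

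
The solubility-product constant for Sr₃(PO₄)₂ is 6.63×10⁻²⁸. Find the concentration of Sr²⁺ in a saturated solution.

4.31×10⁻⁶ M

Sr₃(PO₄)₂(s) ⇌ 3 Sr²⁺(aq) + 2 PO₄³⁻(aq)
For each mole of Sr₃(PO₄)₂ that dissolves per liter, [Sr²⁺] = 3s and [PO₄³⁻] = 2s; let s denote this solubility.
Ksp = [Sr²⁺]^3[PO₄³⁻]^2 = (3s)^3 · (2s)^2 = 108s^5 = 6.63×10⁻²⁸
s = 1.44×10⁻⁶ M
[Sr²⁺] = 3s = 4.31×10⁻⁶ M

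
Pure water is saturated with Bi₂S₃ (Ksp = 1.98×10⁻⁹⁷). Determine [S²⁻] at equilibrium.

5.37×10⁻²⁰ M

Bi₂S₃(s) ⇌ 2 Bi³⁺(aq) + 3 S²⁻(aq)
Let s be the molar solubility. Then [Bi³⁺] = 2s and [S²⁻] = 3s.
Ksp = [Bi³⁺]^2[S²⁻]^3 = (2s)^2 · (3s)^3 = 108s^5 = 1.98×10⁻⁹⁷
s = 1.79×10⁻²⁰ mol L⁻¹
[S²⁻] = 3s = 5.37×10⁻²⁰ mol L⁻¹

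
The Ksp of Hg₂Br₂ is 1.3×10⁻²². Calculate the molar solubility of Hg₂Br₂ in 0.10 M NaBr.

1.3×10⁻²⁰ M

Hg₂Br₂(s) ⇌ Hg₂²⁺(aq) + 2 Br⁻(aq)
Let s be the solubility of Hg₂Br₂ here. The common ion gives [Br⁻] ≈ 0.10 M, and [Hg₂²⁺] = s.
Ksp = [Hg₂²⁺][Br⁻]^2 = s(0.10)^2
s = 1.3×10⁻²² / (0.10)^2 = 1.3×10⁻²⁰
s = 1.3×10⁻²⁰ M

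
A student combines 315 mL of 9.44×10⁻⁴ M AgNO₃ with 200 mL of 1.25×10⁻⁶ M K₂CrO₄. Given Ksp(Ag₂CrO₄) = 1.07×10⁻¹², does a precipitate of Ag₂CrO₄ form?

No

After mixing, V = 315 mL + 200 mL = 515 mL.
[Ag⁺] = (9.44×10⁻⁴)(315)/515 = 5.77×10⁻⁴ M
[CrO₄²⁻] = (1.25×10⁻⁶)(200)/515 = 4.85×10⁻⁷ M
Q = [Ag⁺]^2[CrO₄²⁻] = 1.62×10⁻¹³
Since Q (1.62×10⁻¹³) is less than Ksp (1.07×10⁻¹²), no Ag₂CrO₄ precipitates.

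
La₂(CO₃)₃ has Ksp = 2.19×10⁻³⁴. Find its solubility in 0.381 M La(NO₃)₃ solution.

3.82×10⁻¹² M

La₂(CO₃)₃(s) ⇌ 2 La³⁺(aq) + 3 CO₃²⁻(aq)
The solution already contains La³⁺ at 0.381 M. Let s be the molar solubility of La₂(CO₃)₃.
[La³⁺] ≈ 0.381 M (common ion dominates); [CO₃²⁻] = 3s.
Ksp = [La³⁺]^2[CO₃²⁻]^3 = (0.381)^2(3s)^3
(3s)^3 = 2.19×10⁻³⁴ / (0.381)^2 = 1.51×10⁻³³
s = 3.82×10⁻¹² M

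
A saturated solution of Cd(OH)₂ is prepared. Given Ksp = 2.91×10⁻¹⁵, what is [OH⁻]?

1.80×10⁻⁵ M

Cd(OH)₂(s) ⇌ Cd²⁺(aq) + 2 OH⁻(aq)
Call the molar solubility s, so that [Cd²⁺] = s and [OH⁻] = 2s.
Ksp = [Cd²⁺][OH⁻]^2 = s · (2s)^2 = 4s^3 = 2.91×10⁻¹⁵
s = 8.99×10⁻⁶ M
[OH⁻] = 2s = 1.80×10⁻⁵ M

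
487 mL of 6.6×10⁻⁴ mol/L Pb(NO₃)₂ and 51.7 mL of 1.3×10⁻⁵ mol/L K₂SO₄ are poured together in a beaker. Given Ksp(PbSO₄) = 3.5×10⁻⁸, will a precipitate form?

No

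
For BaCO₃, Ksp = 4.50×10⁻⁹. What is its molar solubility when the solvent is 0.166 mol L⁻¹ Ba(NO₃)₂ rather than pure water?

BaCO₃(s) ⇌ Ba²⁺(aq) + CO₃²⁻(aq)
The solution already contains Ba²⁺ at 0.166 mol L⁻¹. Let s be the molar solubility of BaCO₃.
[Ba²⁺] ≈ 0.166 mol L⁻¹ (common ion dominates); [CO₃²⁻] = s.
Ksp = [Ba²⁺][CO₃²⁻] = (0.166)s
s = 4.50×10⁻⁹ / (0.166) = 2.71×10⁻⁸
s = 2.71×10⁻⁸ mol L⁻¹

2.71×10⁻⁸ M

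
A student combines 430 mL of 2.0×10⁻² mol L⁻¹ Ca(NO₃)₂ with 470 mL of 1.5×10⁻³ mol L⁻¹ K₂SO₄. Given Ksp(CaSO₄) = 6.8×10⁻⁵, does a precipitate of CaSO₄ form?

No

Total volume after mixing = 430 + 470 = 900 mL.
[Ca²⁺] = (2.0×10⁻²)(430)/900 = 9.6×10⁻³ mol L⁻¹
[SO₄²⁻] = (1.5×10⁻³)(470)/900 = 7.8×10⁻⁴ mol L⁻¹
Q = [Ca²⁺][SO₄²⁻] = 7.5×10⁻⁶
Q < Ksp (7.5×10⁻⁶ vs 6.8×10⁻⁵); the solution remains unsaturated and no precipitate forms.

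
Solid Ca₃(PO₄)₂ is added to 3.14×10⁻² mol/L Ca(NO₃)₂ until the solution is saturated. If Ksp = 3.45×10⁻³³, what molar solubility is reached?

Ca₃(PO₄)₂(s) ⇌ 3 Ca²⁺(aq) + 2 PO₄³⁻(aq)
With Ca²⁺ already at 3.14×10⁻² mol/L and s small, take [Ca²⁺] ≈ 3.14×10⁻² mol/L and [PO₄³⁻] = 2s.
Ksp = [Ca²⁺]^3[PO₄³⁻]^2 = (3.14×10⁻²)^3(2s)^2
(2s)^2 = 3.45×10⁻³³ / (3.14×10⁻²)^3 = 1.11×10⁻²⁸
s = 5.28×10⁻¹⁵ mol/L

5.28×10⁻¹⁵ M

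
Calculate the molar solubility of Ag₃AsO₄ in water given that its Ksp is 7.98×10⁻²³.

1.31×10⁻⁶ M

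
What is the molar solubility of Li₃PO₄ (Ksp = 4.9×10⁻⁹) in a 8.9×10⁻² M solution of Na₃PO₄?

1.3×10⁻³ M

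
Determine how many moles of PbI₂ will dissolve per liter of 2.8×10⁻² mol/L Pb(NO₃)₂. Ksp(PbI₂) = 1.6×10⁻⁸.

3.8×10⁻⁴ M

PbI₂(s) ⇌ Pb²⁺(aq) + 2 I⁻(aq)
The solution already contains Pb²⁺ at 2.8×10⁻² mol/L. Let s be the molar solubility of PbI₂.
[Pb²⁺] ≈ 2.8×10⁻² mol/L (common ion dominates); [I⁻] = 2s.
Ksp = [Pb²⁺][I⁻]^2 = (2.8×10⁻²)(2s)^2
(2s)^2 = 1.6×10⁻⁸ / (2.8×10⁻²) = 5.7×10⁻⁷
s = 3.8×10⁻⁴ mol/L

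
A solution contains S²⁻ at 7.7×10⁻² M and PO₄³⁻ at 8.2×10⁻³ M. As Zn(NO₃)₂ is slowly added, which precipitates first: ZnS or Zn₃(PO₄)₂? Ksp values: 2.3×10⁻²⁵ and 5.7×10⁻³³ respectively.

The threshold for precipitation is Q = Ksp.
For ZnS: [Zn²⁺] = (Ksp/[S²⁻]) = 3.0×10⁻²⁴ M
For Zn₃(PO₄)₂: [Zn²⁺] = (Ksp/[PO₄³⁻]^2)^(1/3) = 4.4×10⁻¹⁰ M
Since ZnS needs less Zn²⁺ to reach saturation, it precipitates first.

ZnS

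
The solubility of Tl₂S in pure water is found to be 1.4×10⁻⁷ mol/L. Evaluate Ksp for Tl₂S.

Ksp = 1.1×10⁻²⁰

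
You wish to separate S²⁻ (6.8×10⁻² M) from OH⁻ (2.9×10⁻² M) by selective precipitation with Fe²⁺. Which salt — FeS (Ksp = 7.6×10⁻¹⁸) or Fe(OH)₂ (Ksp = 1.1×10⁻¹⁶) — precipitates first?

Precipitation begins when Q = Ksp.
For FeS: [Fe²⁺] = (Ksp/[S²⁻]) = 1.1×10⁻¹⁶ M
For Fe(OH)₂: [Fe²⁺] = (Ksp/[OH⁻]^2) = 1.3×10⁻¹³ M
FeS requires the lower [Fe²⁺], so it precipitates first.

FeS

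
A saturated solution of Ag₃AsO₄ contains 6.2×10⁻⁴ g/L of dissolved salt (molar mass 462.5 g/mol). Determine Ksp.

Ksp = 8.7×10⁻²³

s = (6.2×10⁻⁴ g L⁻¹)/(462.5 g mol⁻¹) = 1.341×10⁻⁶ M
Ag₃AsO₄(s) ⇌ 3 Ag⁺(aq) + AsO₄³⁻(aq)
For each mole of Ag₃AsO₄ that dissolves per liter, [Ag⁺] = 3s and [AsO₄³⁻] = s; let s denote this solubility.
Ksp = [Ag⁺]^3[AsO₄³⁻] = (3s)^3 · s = 27s^4
Ksp = 27 × (1.341×10⁻⁶)^4 = 8.7×10⁻²³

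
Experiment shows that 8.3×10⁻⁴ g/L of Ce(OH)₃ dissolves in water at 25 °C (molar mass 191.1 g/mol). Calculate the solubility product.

Molar solubility s = (8.3×10⁻⁴ g/L) / (191.1 g/mol) = 4.343×10⁻⁶ mol/L
Ce(OH)₃(s) ⇌ Ce³⁺(aq) + 3 OH⁻(aq)
Let s be the molar solubility. Then [Ce³⁺] = s and [OH⁻] = 3s.
Ksp = [Ce³⁺][OH⁻]^3 = s · (3s)^3 = 27s^4
Ksp = 27 × (4.343×10⁻⁶)^4 = 9.6×10⁻²¹

Ksp = 9.6×10⁻²¹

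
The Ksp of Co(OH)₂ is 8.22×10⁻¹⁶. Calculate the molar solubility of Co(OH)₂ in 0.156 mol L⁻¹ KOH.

Co(OH)₂(s) ⇌ Co²⁺(aq) + 2 OH⁻(aq)
With OH⁻ already at 0.156 mol L⁻¹ and s small, take [OH⁻] ≈ 0.156 mol L⁻¹ and [Co²⁺] = s.
Ksp = [Co²⁺][OH⁻]^2 = s(0.156)^2
s = 8.22×10⁻¹⁶ / (0.156)^2 = 3.38×10⁻¹⁴
s = 3.38×10⁻¹⁴ mol L⁻¹

3.38×10⁻¹⁴ M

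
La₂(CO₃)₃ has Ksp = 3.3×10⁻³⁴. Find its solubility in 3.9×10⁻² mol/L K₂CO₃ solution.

1.2×10⁻¹⁵ M

La₂(CO₃)₃(s) ⇌ 2 La³⁺(aq) + 3 CO₃²⁻(aq)
With CO₃²⁻ already at 3.9×10⁻² mol/L and s small, take [CO₃²⁻] ≈ 3.9×10⁻² mol/L and [La³⁺] = 2s.
Ksp = [La³⁺]^2[CO₃²⁻]^3 = (2s)^2(3.9×10⁻²)^3
(2s)^2 = 3.3×10⁻³⁴ / (3.9×10⁻²)^3 = 5.6×10⁻³⁰
s = 1.2×10⁻¹⁵ mol/L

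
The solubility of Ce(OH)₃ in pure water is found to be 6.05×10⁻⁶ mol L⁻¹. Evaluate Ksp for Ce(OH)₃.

Ce(OH)₃(s) ⇌ Ce³⁺(aq) + 3 OH⁻(aq)
If s mol/L of Ce(OH)₃ dissolves, [Ce³⁺] = s and [OH⁻] = 3s.
Ksp = [Ce³⁺][OH⁻]^3 = s · (3s)^3 = 27s^4
Ksp = 27 × (6.05×10⁻⁶)^4 = 3.62×10⁻²⁰

Ksp = 3.62×10⁻²⁰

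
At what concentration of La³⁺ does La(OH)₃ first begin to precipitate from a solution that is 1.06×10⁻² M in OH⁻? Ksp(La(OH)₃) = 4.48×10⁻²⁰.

The threshold for precipitation is Q = Ksp.
La(OH)₃(s) ⇌ La³⁺(aq) + 3 OH⁻(aq)
Ksp = [La³⁺][OH⁻]^3 = [La³⁺](1.06×10⁻²)^3
[La³⁺] = 4.48×10⁻²⁰ / (1.06×10⁻²)^3 = 3.76×10⁻¹⁴
[La³⁺] = 3.76×10⁻¹⁴ M

3.76×10⁻¹⁴ M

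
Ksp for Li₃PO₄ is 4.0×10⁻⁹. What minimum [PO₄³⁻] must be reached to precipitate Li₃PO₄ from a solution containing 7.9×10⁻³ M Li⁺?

8.1×10⁻³ M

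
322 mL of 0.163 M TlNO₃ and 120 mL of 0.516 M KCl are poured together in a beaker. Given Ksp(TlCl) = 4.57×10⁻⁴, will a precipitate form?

After mixing, V = 322 mL + 120 mL = 442 mL.
[Tl⁺] = (0.163)(322)/442 = 0.119 M
[Cl⁻] = (0.516)(120)/442 = 0.140 M
Q = [Tl⁺][Cl⁻] = 1.66×10⁻²
Since Q (1.66×10⁻²) exceeds Ksp (4.57×10⁻⁴), TlCl will precipitate.

Yes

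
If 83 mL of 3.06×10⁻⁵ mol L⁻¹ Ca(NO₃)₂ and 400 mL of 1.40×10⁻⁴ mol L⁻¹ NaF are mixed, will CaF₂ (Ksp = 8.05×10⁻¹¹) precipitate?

No

The combined volume is 483 mL.
[Ca²⁺] = (3.06×10⁻⁵)(83)/483 = 5.26×10⁻⁶ mol L⁻¹
[F⁻] = (1.40×10⁻⁴)(400)/483 = 1.16×10⁻⁴ mol L⁻¹
Q = [Ca²⁺][F⁻]^2 = 7.07×10⁻¹⁴
Since Q (7.07×10⁻¹⁴) is less than Ksp (8.05×10⁻¹¹), no CaF₂ precipitates.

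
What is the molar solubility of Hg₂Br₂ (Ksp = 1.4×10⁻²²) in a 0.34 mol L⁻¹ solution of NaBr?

1.2×10⁻²¹ M

Hg₂Br₂(s) ⇌ Hg₂²⁺(aq) + 2 Br⁻(aq)
The solution already contains Br⁻ at 0.34 mol L⁻¹. Let s be the molar solubility of Hg₂Br₂.
[Br⁻] ≈ 0.34 mol L⁻¹ (common ion dominates); [Hg₂²⁺] = s.
Ksp = [Hg₂²⁺][Br⁻]^2 = s(0.34)^2
s = 1.4×10⁻²² / (0.34)^2 = 1.2×10⁻²¹
s = 1.2×10⁻²¹ mol L⁻¹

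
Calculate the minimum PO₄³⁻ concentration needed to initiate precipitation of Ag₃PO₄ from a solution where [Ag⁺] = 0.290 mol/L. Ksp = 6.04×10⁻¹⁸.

2.48×10⁻¹⁶ M

Precipitation begins when Q = Ksp.
Ag₃PO₄(s) ⇌ 3 Ag⁺(aq) + PO₄³⁻(aq)
Ksp = [Ag⁺]^3[PO₄³⁻] = [PO₄³⁻](0.290)^3
[PO₄³⁻] = 6.04×10⁻¹⁸ / (0.290)^3 = 2.48×10⁻¹⁶
[PO₄³⁻] = 2.48×10⁻¹⁶ mol/L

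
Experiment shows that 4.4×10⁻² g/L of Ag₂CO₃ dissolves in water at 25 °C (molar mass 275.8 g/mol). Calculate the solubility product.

Ksp = 1.6×10⁻¹¹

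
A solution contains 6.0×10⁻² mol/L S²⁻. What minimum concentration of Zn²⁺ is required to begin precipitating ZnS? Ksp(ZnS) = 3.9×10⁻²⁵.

Precipitation of each salt begins when its ion product equals Ksp.
ZnS(s) ⇌ Zn²⁺(aq) + S²⁻(aq)
Ksp = [Zn²⁺][S²⁻] = [Zn²⁺](6.0×10⁻²)
[Zn²⁺] = 3.9×10⁻²⁵ / (6.0×10⁻²) = 6.5×10⁻²⁴
[Zn²⁺] = 6.5×10⁻²⁴ mol/L

6.5×10⁻²⁴ M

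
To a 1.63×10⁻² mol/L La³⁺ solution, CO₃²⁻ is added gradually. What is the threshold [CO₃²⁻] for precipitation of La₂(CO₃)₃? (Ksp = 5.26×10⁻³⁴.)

Precipitation of each salt begins when its ion product equals Ksp.
La₂(CO₃)₃(s) ⇌ 2 La³⁺(aq) + 3 CO₃²⁻(aq)
Ksp = [La³⁺]^2[CO₃²⁻]^3 = [CO₃²⁻]^3(1.63×10⁻²)^2
[CO₃²⁻]^3 = 5.26×10⁻³⁴ / (1.63×10⁻²)^2 = 1.98×10⁻³⁰
[CO₃²⁻] = 1.26×10⁻¹⁰ mol/L

1.26×10⁻¹⁰ M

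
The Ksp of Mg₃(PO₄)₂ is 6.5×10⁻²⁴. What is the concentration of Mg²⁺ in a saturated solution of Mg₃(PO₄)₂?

2.7×10⁻⁵ M

Mg₃(PO₄)₂(s) ⇌ 3 Mg²⁺(aq) + 2 PO₄³⁻(aq)
Call the molar solubility s, so that [Mg²⁺] = 3s and [PO₄³⁻] = 2s.
Ksp = [Mg²⁺]^3[PO₄³⁻]^2 = (3s)^3 · (2s)^2 = 108s^5 = 6.5×10⁻²⁴
s = 9.0×10⁻⁶ M
[Mg²⁺] = 3s = 2.7×10⁻⁵ M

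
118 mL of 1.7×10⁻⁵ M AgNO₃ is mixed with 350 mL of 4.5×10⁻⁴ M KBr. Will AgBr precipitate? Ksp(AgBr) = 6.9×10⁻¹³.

The combined volume is 468 mL.
[Ag⁺] = (1.7×10⁻⁵)(118)/468 = 4.3×10⁻⁶ M
[Br⁻] = (4.5×10⁻⁴)(350)/468 = 3.4×10⁻⁴ M
Q = [Ag⁺][Br⁻] = 1.4×10⁻⁹
Q = 1.4×10⁻⁹ > Ksp = 6.9×10⁻¹³, so the solution is supersaturated and AgBr precipitates.

Yes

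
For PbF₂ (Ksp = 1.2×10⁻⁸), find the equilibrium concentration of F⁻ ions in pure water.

PbF₂(s) ⇌ Pb²⁺(aq) + 2 F⁻(aq)
If s mol/L of PbF₂ dissolves, [Pb²⁺] = s and [F⁻] = 2s.
Ksp = [Pb²⁺][F⁻]^2 = s · (2s)^2 = 4s^3 = 1.2×10⁻⁸
s = 1.4×10⁻³ M
[F⁻] = 2s = 2.9×10⁻³ M

2.9×10⁻³ M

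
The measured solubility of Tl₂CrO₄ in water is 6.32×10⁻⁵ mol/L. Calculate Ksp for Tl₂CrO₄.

Ksp = 1.01×10⁻¹²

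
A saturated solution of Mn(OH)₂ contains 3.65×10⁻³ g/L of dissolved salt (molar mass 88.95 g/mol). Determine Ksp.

Ksp = 2.76×10⁻¹³

s = (3.65×10⁻³ g L⁻¹)/(88.95 g mol⁻¹) = 4.1034×10⁻⁵ M
Mn(OH)₂(s) ⇌ Mn²⁺(aq) + 2 OH⁻(aq)
If s mol/L of Mn(OH)₂ dissolves, [Mn²⁺] = s and [OH⁻] = 2s.
Ksp = [Mn²⁺][OH⁻]^2 = s · (2s)^2 = 4s^3
Ksp = 4 × (4.1034×10⁻⁵)^3 = 2.76×10⁻¹³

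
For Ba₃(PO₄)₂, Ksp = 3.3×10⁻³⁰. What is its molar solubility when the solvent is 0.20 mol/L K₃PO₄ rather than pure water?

1.5×10⁻¹⁰ M

Ba₃(PO₄)₂(s) ⇌ 3 Ba²⁺(aq) + 2 PO₄³⁻(aq)
With PO₄³⁻ already at 0.20 mol/L and s small, take [PO₄³⁻] ≈ 0.20 mol/L and [Ba²⁺] = 3s.
Ksp = [Ba²⁺]^3[PO₄³⁻]^2 = (3s)^3(0.20)^2
(3s)^3 = 3.3×10⁻³⁰ / (0.20)^2 = 8.3×10⁻²⁹
s = 1.5×10⁻¹⁰ mol/L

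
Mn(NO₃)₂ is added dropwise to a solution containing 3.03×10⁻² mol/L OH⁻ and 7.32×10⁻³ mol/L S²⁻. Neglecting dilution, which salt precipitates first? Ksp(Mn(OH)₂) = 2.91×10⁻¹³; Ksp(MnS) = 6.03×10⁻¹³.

MnS

Precipitation of each salt begins when its ion product equals Ksp.
For Mn(OH)₂: [Mn²⁺] = (Ksp/[OH⁻]^2) = 3.17×10⁻¹⁰ mol/L
For MnS: [Mn²⁺] = (Ksp/[S²⁻]) = 8.24×10⁻¹¹ mol/L
The smaller threshold [Mn²⁺] is reached first, so MnS precipitates first.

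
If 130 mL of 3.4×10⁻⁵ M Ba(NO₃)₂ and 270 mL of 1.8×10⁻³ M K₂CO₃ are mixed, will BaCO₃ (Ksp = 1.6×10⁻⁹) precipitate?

After mixing, V = 130 mL + 270 mL = 400 mL.
[Ba²⁺] = (3.4×10⁻⁵)(130)/400 = 1.1×10⁻⁵ M
[CO₃²⁻] = (1.8×10⁻³)(270)/400 = 1.2×10⁻³ M
Q = [Ba²⁺][CO₃²⁻] = 1.3×10⁻⁸
Q = 1.3×10⁻⁸ > Ksp = 1.6×10⁻⁹, so the solution is supersaturated and BaCO₃ precipitates.

Yes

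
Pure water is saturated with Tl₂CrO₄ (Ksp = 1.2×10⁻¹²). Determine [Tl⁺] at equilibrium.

1.3×10⁻⁴ M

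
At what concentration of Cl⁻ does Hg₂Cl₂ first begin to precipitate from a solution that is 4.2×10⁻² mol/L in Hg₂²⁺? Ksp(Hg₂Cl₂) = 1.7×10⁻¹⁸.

6.4×10⁻⁹ M

The threshold for precipitation is Q = Ksp.
Hg₂Cl₂(s) ⇌ Hg₂²⁺(aq) + 2 Cl⁻(aq)
Ksp = [Hg₂²⁺][Cl⁻]^2 = [Cl⁻]^2(4.2×10⁻²)
[Cl⁻]^2 = 1.7×10⁻¹⁸ / (4.2×10⁻²) = 4.0×10⁻¹⁷
[Cl⁻] = 6.4×10⁻⁹ mol/L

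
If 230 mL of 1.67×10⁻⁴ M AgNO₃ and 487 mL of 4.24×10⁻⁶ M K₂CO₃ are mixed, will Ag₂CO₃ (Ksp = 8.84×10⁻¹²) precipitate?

After mixing, V = 230 mL + 487 mL = 717 mL.
[Ag⁺] = (1.67×10⁻⁴)(230)/717 = 5.36×10⁻⁵ M
[CO₃²⁻] = (4.24×10⁻⁶)(487)/717 = 2.88×10⁻⁶ M
Q = [Ag⁺]^2[CO₃²⁻] = 8.26×10⁻¹⁵
Since Q (8.26×10⁻¹⁵) is less than Ksp (8.84×10⁻¹²), no Ag₂CO₃ precipitates.

No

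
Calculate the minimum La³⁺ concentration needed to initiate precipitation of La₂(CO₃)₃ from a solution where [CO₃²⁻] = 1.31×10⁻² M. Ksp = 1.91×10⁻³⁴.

9.22×10⁻¹⁵ M

Precipitation begins when Q = Ksp.
La₂(CO₃)₃(s) ⇌ 2 La³⁺(aq) + 3 CO₃²⁻(aq)
Ksp = [La³⁺]^2[CO₃²⁻]^3 = [La³⁺]^2(1.31×10⁻²)^3
[La³⁺]^2 = 1.91×10⁻³⁴ / (1.31×10⁻²)^3 = 8.50×10⁻²⁹
[La³⁺] = 9.22×10⁻¹⁵ M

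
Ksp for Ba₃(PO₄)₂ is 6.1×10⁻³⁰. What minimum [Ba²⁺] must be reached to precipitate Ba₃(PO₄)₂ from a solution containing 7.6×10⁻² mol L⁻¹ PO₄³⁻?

Precipitation of each salt begins when its ion product equals Ksp.
Ba₃(PO₄)₂(s) ⇌ 3 Ba²⁺(aq) + 2 PO₄³⁻(aq)
Ksp = [Ba²⁺]^3[PO₄³⁻]^2 = [Ba²⁺]^3(7.6×10⁻²)^2
[Ba²⁺]^3 = 6.1×10⁻³⁰ / (7.6×10⁻²)^2 = 1.1×10⁻²⁷
[Ba²⁺] = 1.0×10⁻⁹ mol L⁻¹

1.0×10⁻⁹ M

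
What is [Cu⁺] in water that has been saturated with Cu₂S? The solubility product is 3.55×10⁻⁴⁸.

Cu₂S(s) ⇌ 2 Cu⁺(aq) + S²⁻(aq)
Call the molar solubility s, so that [Cu⁺] = 2s and [S²⁻] = s.
Ksp = [Cu⁺]^2[S²⁻] = (2s)^2 · s = 4s^3 = 3.55×10⁻⁴⁸
s = 9.61×10⁻¹⁷ mol/L
[Cu⁺] = 2s = 1.92×10⁻¹⁶ mol/L

1.92×10⁻¹⁶ M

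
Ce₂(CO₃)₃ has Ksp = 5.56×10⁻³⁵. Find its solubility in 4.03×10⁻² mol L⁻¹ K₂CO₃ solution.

Ce₂(CO₃)₃(s) ⇌ 2 Ce³⁺(aq) + 3 CO₃²⁻(aq)
The solution already contains CO₃²⁻ at 4.03×10⁻² mol L⁻¹. Let s be the molar solubility of Ce₂(CO₃)₃.
[CO₃²⁻] ≈ 4.03×10⁻² mol L⁻¹ (common ion dominates); [Ce³⁺] = 2s.
Ksp = [Ce³⁺]^2[CO₃²⁻]^3 = (2s)^2(4.03×10⁻²)^3
(2s)^2 = 5.56×10⁻³⁵ / (4.03×10⁻²)^3 = 8.49×10⁻³¹
s = 4.61×10⁻¹⁶ mol L⁻¹

4.61×10⁻¹⁶ M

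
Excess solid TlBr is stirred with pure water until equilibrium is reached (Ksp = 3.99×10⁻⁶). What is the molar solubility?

TlBr(s) ⇌ Tl⁺(aq) + Br⁻(aq)
For each mole of TlBr that dissolves per liter, [Tl⁺] = s and [Br⁻] = s; let s denote this solubility.
Ksp = [Tl⁺][Br⁻] = s · s = s^2
s^2 = 3.99×10⁻⁶
Taking the 2nd root, s = 2.00×10⁻³ mol/L.

2.00×10⁻³ M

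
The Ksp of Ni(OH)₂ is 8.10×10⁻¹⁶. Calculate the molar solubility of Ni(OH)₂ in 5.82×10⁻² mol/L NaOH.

Ni(OH)₂(s) ⇌ Ni²⁺(aq) + 2 OH⁻(aq)
OH⁻ is already present at 5.82×10⁻² mol/L. If s mol/L of Ni(OH)₂ dissolves, [Ni²⁺] = s while [OH⁻] ≈ 5.82×10⁻² mol/L.
Ksp = [Ni²⁺][OH⁻]^2 = s(5.82×10⁻²)^2
s = 8.10×10⁻¹⁶ / (5.82×10⁻²)^2 = 2.39×10⁻¹³
s = 2.39×10⁻¹³ mol/L

2.39×10⁻¹³ M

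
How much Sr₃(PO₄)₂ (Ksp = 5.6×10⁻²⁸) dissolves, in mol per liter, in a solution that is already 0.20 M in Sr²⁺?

1.3×10⁻¹³ M

Sr₃(PO₄)₂(s) ⇌ 3 Sr²⁺(aq) + 2 PO₄³⁻(aq)
The solution already contains Sr²⁺ at 0.20 M. Let s be the molar solubility of Sr₃(PO₄)₂.
[Sr²⁺] ≈ 0.20 M (common ion dominates); [PO₄³⁻] = 2s.
Ksp = [Sr²⁺]^3[PO₄³⁻]^2 = (0.20)^3(2s)^2
(2s)^2 = 5.6×10⁻²⁸ / (0.20)^3 = 7.0×10⁻²⁶
s = 1.3×10⁻¹³ M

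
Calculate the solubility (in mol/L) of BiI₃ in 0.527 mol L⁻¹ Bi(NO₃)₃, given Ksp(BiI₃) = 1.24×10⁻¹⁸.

4.43×10⁻⁷ M

BiI₃(s) ⇌ Bi³⁺(aq) + 3 I⁻(aq)
The solution already contains Bi³⁺ at 0.527 mol L⁻¹. Let s be the molar solubility of BiI₃.
[Bi³⁺] ≈ 0.527 mol L⁻¹ (common ion dominates); [I⁻] = 3s.
Ksp = [Bi³⁺][I⁻]^3 = (0.527)(3s)^3
(3s)^3 = 1.24×10⁻¹⁸ / (0.527) = 2.35×10⁻¹⁸
s = 4.43×10⁻⁷ mol L⁻¹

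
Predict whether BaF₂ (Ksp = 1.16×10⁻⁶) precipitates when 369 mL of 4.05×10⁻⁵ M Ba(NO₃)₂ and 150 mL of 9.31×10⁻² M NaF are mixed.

After mixing, V = 369 mL + 150 mL = 519 mL.
[Ba²⁺] = (4.05×10⁻⁵)(369)/519 = 2.88×10⁻⁵ M
[F⁻] = (9.31×10⁻²)(150)/519 = 2.69×10⁻² M
Q = [Ba²⁺][F⁻]^2 = 2.08×10⁻⁸
Since Q (2.08×10⁻⁸) is less than Ksp (1.16×10⁻⁶), no BaF₂ precipitates.

No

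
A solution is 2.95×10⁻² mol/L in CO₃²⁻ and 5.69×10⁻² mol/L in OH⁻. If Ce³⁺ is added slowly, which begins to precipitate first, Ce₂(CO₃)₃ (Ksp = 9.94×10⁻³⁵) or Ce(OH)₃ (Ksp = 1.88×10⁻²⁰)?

Ce(OH)₃

A salt starts to precipitate once the ion product Q reaches its Ksp.
For Ce₂(CO₃)₃: [Ce³⁺] = (Ksp/[CO₃²⁻]^3)^(1/2) = 1.97×10⁻¹⁵ mol/L
For Ce(OH)₃: [Ce³⁺] = (Ksp/[OH⁻]^3) = 1.02×10⁻¹⁶ mol/L
The smaller threshold [Ce³⁺] is reached first, so Ce(OH)₃ precipitates first.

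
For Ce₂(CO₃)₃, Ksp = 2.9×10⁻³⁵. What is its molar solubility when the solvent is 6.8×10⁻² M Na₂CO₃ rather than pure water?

1.5×10⁻¹⁶ M

Ce₂(CO₃)₃(s) ⇌ 2 Ce³⁺(aq) + 3 CO₃²⁻(aq)
CO₃²⁻ is already present at 6.8×10⁻² M. If s mol/L of Ce₂(CO₃)₃ dissolves, [Ce³⁺] = 2s while [CO₃²⁻] ≈ 6.8×10⁻² M.
Ksp = [Ce³⁺]^2[CO₃²⁻]^3 = (2s)^2(6.8×10⁻²)^3
(2s)^2 = 2.9×10⁻³⁵ / (6.8×10⁻²)^3 = 9.2×10⁻³²
s = 1.5×10⁻¹⁶ M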